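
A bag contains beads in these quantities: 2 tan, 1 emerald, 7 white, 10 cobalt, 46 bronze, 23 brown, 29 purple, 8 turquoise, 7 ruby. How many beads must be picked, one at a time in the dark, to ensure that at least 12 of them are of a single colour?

Pigeonhole: put each drawn bead into a box by colour. The largest draw with every box below 12 takes min(count, 11) from each colour; colours with fewer than 11 contribute all they have.
Σ min(cᵢ, 11) = 2 + 1 + 7 + 10 + 11 + 11 + 11 + 8 + 7 = 68.
Draw number 68 + 1 = 69 must push one box to 12.

69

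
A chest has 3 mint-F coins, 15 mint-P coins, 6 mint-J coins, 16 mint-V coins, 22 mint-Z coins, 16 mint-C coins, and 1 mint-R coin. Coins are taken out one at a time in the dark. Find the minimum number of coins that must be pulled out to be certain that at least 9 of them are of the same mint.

43

An adversary could hand out at most 8 coins per mint (mint-F, mint-J, mint-R run out sooner): 3 + 8 + 6 + 8 + 8 + 8 + 1 = 42 coins and still no mint has 9.
One more coin lands in a mint already at 8, so 43 draws are enough and 42 are not.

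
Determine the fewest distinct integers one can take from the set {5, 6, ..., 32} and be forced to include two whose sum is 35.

Two chosen integers sum to 35 exactly when both halves of some pair {x, 35−x} with 5 ≤ x ≤ 35−x ≤ 30 are chosen — 13 such pairs.
The remaining 2 elements (those with no distinct partner in range) can never complete a 35-sum, so the worst case takes all of them and one from each pair: 2 + 13 = 15.
The 16th integer has to be the second member of some pair, so 15 + 1 = 16.

16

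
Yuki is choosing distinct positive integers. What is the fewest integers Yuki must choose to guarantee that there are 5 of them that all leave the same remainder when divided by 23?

The 23 residue classes mod 23 are the pigeonholes.
With 92 integers one could put 4 in each residue class and have no class reach 5.
The 93rd integer pushes some class to 5, so 23·4 + 1 = 93.

93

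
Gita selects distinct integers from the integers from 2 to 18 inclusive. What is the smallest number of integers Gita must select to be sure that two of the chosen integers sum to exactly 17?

11

Group the elements by complementary pair {x, 17−x}: {2,15}, {3,14}, {4,13}, …, giving 7 two-element pairs and 3 integers whose partner 17−x falls outside [2,18].
Treating each of those 10 groups as a pigeonhole, one can pick one integer per group — 10 integers — with no two summing to 17.
The 11th integer lands in an occupied pair, forcing a sum of 17.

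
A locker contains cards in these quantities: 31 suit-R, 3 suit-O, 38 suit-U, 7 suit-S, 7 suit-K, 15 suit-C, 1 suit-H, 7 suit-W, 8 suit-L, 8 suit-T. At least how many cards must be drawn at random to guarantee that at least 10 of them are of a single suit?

69

An adversary could hand out at most 9 cards per suit (7 suits run out sooner): 9 + 3 + 9 + 7 + 7 + 9 + 1 + 7 + 8 + 8 = 68 cards and still no suit has 10.
Pigeonhole: one more card lands in a suit already at 9, so 69 draws are enough and 68 are not.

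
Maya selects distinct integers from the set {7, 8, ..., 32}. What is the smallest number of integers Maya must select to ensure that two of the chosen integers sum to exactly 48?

19

Two chosen integers sum to 48 exactly when both halves of some pair {x, 48−x} with 16 ≤ x ≤ 48−x ≤ 32 are chosen — 8 such pairs.
The remaining 10 elements (those with no distinct partner in range) can never complete a 48-sum, so the worst case takes all of them and one from each pair: 10 + 8 = 18.
The 19th integer has to be the second member of some pair, so 18 + 1 = 19.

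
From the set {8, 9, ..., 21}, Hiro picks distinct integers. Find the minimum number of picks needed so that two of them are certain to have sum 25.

Two chosen integers sum to 25 exactly when both halves of some pair {x, 25−x} with 8 ≤ x ≤ 25−x ≤ 17 are chosen — 5 such pairs.
The remaining 4 elements (those with no distinct partner in range) can never complete a 25-sum, so the worst case takes all of them and one from each pair: 4 + 5 = 9.
By pigeonhole, the 10th integer has to be the second member of some pair, so 9 + 1 = 10.

10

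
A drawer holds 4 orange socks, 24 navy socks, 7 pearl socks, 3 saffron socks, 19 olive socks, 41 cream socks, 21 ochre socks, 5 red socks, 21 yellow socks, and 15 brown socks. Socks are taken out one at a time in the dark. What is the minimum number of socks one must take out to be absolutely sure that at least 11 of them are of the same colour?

80

An adversary could hand out at most 10 socks per colour (4 colours run out sooner): 4 + 10 + 7 + 3 + 10 + 10 + 10 + 5 + 10 + 10 = 79 socks and still no colour has 11.
One more sock lands in a colour already at 10, so 80 draws are enough and 79 are not.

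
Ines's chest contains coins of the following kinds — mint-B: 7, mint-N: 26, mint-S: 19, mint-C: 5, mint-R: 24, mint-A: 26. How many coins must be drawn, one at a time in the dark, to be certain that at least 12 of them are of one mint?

57

Put each drawn coin into a box by mint. The largest draw with every box below 12 takes min(count, 11) from each mint; mints with fewer than 11 contribute all they have.
Σ min(cᵢ, 11) = 7 + 11 + 11 + 5 + 11 + 11 = 56.
Draw number 56 + 1 = 57 must push one box to 12.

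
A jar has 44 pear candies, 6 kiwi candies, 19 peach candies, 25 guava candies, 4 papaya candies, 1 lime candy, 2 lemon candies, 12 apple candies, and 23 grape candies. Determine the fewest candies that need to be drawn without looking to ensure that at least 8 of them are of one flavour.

49

By the pigeonhole principle, put each drawn candy into a box by flavour. The largest draw with every box below 8 takes min(count, 7) from each flavour; flavours with fewer than 7 contribute all they have.
Σ min(cᵢ, 7) = 7 + 6 + 7 + 7 + 4 + 1 + 2 + 7 + 7 = 48.
Draw number 48 + 1 = 49 must push one box to 8.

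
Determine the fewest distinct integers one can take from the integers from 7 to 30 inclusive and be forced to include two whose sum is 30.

A set avoiding the sum 30 can contain at most one of each pair {x, 30−x}, plus the 8 elements whose complement lies outside the range or equal to its own complement.
The integers 15, …, 30 (16 of them) are such a set: any two sum to at least 15+16 = 31 > 30.
Any 17th integer completes one of the 8 pairs, so 17 choices force a sum of 30.

17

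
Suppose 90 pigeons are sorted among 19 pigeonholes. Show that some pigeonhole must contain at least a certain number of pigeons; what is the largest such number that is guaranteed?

The 19 pigeonholes are the holes and the 90 pigeons are the pigeons.
If every pigeonhole held at most 4 pigeons, the total would be at most 19 × 4 = 76, which is less than 90.
So some pigeonhole holds at least ⌈90/19⌉ = 5 pigeons.

5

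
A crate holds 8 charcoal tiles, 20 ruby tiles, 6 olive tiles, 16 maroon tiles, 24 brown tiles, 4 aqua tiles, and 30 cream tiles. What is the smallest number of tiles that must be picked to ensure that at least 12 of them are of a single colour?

63

An adversary could hand out at most 11 tiles per colour (charcoal, olive, aqua run out sooner): 8 + 11 + 6 + 11 + 11 + 4 + 11 = 62 tiles and still no colour has 12.
One more tile lands in a colour already at 11, so 63 draws are enough and 62 are not.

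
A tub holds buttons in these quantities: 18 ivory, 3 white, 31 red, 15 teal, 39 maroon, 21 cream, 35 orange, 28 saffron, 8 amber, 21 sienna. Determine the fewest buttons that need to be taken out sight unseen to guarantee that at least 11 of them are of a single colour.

92

An adversary could hand out at most 10 buttons per colour (white, amber run out sooner): 10 + 3 + 10 + 10 + 10 + 10 + 10 + 10 + 8 + 10 = 91 buttons and still no colour has 11.
By pigeonhole, one more button lands in a colour already at 10, so 92 draws are enough and 91 are not.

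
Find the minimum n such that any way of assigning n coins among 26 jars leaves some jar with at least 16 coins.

391

With 390 coins one could put exactly 15 in each of the 26 jars, and no jar would reach 16.
Pigeonhole: one more coin must land in a jar that already has 15, giving it 16.
So 26 × 15 + 1 = 391 coins are required.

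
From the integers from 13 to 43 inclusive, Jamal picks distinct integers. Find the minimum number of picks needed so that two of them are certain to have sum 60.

19

Group the elements by complementary pair {x, 60−x}: {17,43}, {18,42}, {19,41}, …, giving 13 two-element pairs, the single value 30 (it cannot pair with itself since the integers are distinct), and 4 integers whose partner 60−x falls outside [13,43].
By the pigeonhole principle, treating each of those 18 groups as a pigeonhole, one can pick one integer per group — 18 integers — with no two summing to 60.
The 19th integer lands in an occupied pair, forcing a sum of 60.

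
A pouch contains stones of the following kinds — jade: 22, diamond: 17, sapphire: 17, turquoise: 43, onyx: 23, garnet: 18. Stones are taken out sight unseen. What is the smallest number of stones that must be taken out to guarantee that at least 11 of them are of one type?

An adversary could hand out at most 10 stones per type: 10 + 10 + 10 + 10 + 10 + 10 = 60 stones and still no type has 11.
By pigeonhole, one more stone lands in a type already at 10, so 61 draws are enough and 60 are not.

61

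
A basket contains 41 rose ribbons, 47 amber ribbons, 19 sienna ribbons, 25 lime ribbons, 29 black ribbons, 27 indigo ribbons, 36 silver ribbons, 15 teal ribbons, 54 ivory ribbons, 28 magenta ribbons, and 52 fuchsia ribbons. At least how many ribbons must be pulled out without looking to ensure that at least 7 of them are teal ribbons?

In the worst case for collecting teal ribbons, every non-teal ribbon comes out first.
There are 41 + 47 + 19 + 25 + 29 + 27 + 36 + 54 + 28 + 52 = 358 non-teal ribbons altogether.
After those, each further ribbon must be teal, so 358 + 7 = 365 draws guarantee 7 teal ribbons.

365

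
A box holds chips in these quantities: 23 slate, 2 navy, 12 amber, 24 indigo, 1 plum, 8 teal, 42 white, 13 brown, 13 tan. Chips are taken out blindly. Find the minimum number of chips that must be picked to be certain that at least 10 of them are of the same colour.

66

Pigeonhole: put each drawn chip into a box by colour. The largest draw with every box below 10 takes min(count, 9) from each colour; colours with fewer than 9 contribute all they have.
Σ min(cᵢ, 9) = 9 + 2 + 9 + 9 + 1 + 8 + 9 + 9 + 9 = 65.
Draw number 65 + 1 = 66 must push one box to 10.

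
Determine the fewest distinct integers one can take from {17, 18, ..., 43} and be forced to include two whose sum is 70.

20

Group the elements by complementary pair {x, 70−x}: {27,43}, {28,42}, {29,41}, …, giving 8 two-element pairs, the single value 35 (it cannot pair with itself since the integers are distinct), and 10 integers whose partner 70−x falls outside [17,43].
Treating each of those 19 groups as a pigeonhole, one can pick one integer per group — 19 integers — with no two summing to 70.
The 20th integer lands in an occupied pair, forcing a sum of 70.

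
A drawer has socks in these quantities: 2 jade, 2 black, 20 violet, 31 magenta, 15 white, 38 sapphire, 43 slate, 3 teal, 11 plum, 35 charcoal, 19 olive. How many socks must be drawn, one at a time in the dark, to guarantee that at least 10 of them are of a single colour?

80

Put each drawn sock into a box by colour. The largest draw with every box below 10 takes min(count, 9) from each colour; colours with fewer than 9 contribute all they have.
Σ min(cᵢ, 9) = 2 + 2 + 9 + 9 + 9 + 9 + 9 + 3 + 9 + 9 + 9 = 79.
Draw number 79 + 1 = 80 must push one box to 10.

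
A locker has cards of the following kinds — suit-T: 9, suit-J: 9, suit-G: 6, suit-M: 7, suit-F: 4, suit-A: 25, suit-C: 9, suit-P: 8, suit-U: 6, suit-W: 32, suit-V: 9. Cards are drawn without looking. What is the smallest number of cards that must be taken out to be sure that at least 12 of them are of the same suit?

90

An adversary could hand out at most 11 cards per suit (9 suits run out sooner): 9 + 9 + 6 + 7 + 4 + 11 + 9 + 8 + 6 + 11 + 9 = 89 cards and still no suit has 12.
By pigeonhole, one more card lands in a suit already at 11, so 90 draws are enough and 89 are not.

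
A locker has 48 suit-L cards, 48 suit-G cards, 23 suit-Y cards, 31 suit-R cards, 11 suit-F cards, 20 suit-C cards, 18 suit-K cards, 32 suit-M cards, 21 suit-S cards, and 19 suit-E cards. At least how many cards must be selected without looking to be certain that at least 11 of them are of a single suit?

The 10 suits are the holes; the cards drawn are the pigeons.
To avoid 11 of any one suit, the worst case takes at most 10 of each suit.
That gives 10 + 10 + 10 + 10 + 10 + 10 + 10 + 10 + 10 + 10 = 100 cards with no suit reaching 11.
The next card forces some suit to 11, so 100 + 1 = 101.

101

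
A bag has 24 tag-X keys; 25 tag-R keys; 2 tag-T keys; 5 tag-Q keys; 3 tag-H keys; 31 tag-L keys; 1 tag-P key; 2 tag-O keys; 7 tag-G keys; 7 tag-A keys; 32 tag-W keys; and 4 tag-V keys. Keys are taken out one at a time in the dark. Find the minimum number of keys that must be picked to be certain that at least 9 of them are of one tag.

64

Pigeonhole: the 12 tags are the holes; the keys drawn are the pigeons.
To avoid 9 of any one tag, the worst case takes at most 8 of each tag, or every key of a tag that has fewer than 8.
That gives 8 + 8 + 2 + 5 + 3 + 8 + 1 + 2 + 7 + 7 + 8 + 4 = 63 keys with no tag reaching 9.
The next key forces some tag to 9, so 63 + 1 = 64.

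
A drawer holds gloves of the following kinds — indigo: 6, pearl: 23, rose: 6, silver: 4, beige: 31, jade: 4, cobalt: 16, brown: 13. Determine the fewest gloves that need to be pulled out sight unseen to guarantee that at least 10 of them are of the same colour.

57

An adversary could hand out at most 9 gloves per colour (4 colours run out sooner): 6 + 9 + 6 + 4 + 9 + 4 + 9 + 9 = 56 gloves and still no colour has 10.
By the pigeonhole principle, one more glove lands in a colour already at 9, so 57 draws are enough and 56 are not.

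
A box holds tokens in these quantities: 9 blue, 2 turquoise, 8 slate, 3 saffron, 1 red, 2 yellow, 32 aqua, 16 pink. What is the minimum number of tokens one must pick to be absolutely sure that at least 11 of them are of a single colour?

An adversary could hand out at most 10 tokens per colour (6 colours run out sooner): 9 + 2 + 8 + 3 + 1 + 2 + 10 + 10 = 45 tokens and still no colour has 11.
One more token lands in a colour already at 10, so 46 draws are enough and 45 are not.

46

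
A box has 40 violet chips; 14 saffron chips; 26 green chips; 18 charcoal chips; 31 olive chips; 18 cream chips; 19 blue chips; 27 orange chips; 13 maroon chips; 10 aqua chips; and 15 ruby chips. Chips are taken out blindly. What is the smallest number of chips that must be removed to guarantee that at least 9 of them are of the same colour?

89

An adversary could hand out at most 8 chips per colour: 8 + 8 + 8 + 8 + 8 + 8 + 8 + 8 + 8 + 8 + 8 = 88 chips and still no colour has 9.
One more chip lands in a colour already at 8, so 89 draws are enough and 88 are not.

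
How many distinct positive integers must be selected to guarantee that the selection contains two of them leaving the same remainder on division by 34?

The 34 residue classes mod 34 are the pigeonholes.
With 34 integers one could put 1 in each residue class and have no class reach 2.
The 35th integer pushes some class to 2, so 34·1 + 1 = 35.

35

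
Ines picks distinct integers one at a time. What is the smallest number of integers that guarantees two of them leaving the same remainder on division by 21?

By pigeonhole, the 21 residue classes mod 21 are the pigeonholes.
With 21 integers one could put 1 in each residue class and have no class reach 2.
The 22nd integer pushes some class to 2, so 21·1 + 1 = 22.

22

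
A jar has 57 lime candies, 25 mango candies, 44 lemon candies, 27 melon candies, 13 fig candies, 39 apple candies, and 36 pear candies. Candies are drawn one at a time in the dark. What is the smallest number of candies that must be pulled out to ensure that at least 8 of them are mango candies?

224

In the worst case for collecting mango candies, every non-mango candy comes out first.
There are 57 + 44 + 27 + 13 + 39 + 36 = 216 non-mango candies altogether.
After those, each further candy must be mango, so 216 + 8 = 224 draws guarantee 8 mango candies.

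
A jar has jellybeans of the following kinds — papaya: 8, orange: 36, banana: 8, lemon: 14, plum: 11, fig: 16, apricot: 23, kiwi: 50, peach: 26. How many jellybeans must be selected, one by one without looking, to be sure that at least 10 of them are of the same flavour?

80

An adversary could hand out at most 9 jellybeans per flavour (papaya, banana run out sooner): 8 + 9 + 8 + 9 + 9 + 9 + 9 + 9 + 9 = 79 jellybeans and still no flavour has 10.
By pigeonhole, one more jellybean lands in a flavour already at 9, so 80 draws are enough and 79 are not.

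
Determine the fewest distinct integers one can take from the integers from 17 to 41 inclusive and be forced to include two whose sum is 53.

16

Group the elements by complementary pair {x, 53−x}: {17,36}, {18,35}, {19,34}, …, giving 10 two-element pairs and 5 integers whose partner 53−x falls outside [17,41].
Treating each of those 15 groups as a pigeonhole, one can pick one integer per group — 15 integers — with no two summing to 53.
The 16th integer lands in an occupied pair, forcing a sum of 53.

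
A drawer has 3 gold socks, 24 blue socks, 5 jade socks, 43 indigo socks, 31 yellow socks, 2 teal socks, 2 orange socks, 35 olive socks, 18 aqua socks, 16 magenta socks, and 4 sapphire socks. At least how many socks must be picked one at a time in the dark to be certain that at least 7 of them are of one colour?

Pigeonhole: the 11 colours are the holes; the socks drawn are the pigeons.
To avoid 7 of any one colour, the worst case takes at most 6 of each colour, or every sock of a colour that has fewer than 6.
That gives 3 + 6 + 5 + 6 + 6 + 2 + 2 + 6 + 6 + 6 + 4 = 52 socks with no colour reaching 7.
The next sock forces some colour to 7, so 52 + 1 = 53.

53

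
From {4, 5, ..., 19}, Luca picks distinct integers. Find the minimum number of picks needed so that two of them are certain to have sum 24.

10

Two chosen integers sum to 24 exactly when both halves of some pair {x, 24−x} with 5 ≤ x ≤ 24−x ≤ 19 are chosen — 7 such pairs.
The remaining 2 elements (those with no distinct partner in range) can never complete a 24-sum, so the worst case takes all of them and one from each pair: 2 + 7 = 9.
By the pigeonhole principle, the 10th integer has to be the second member of some pair, so 9 + 1 = 10.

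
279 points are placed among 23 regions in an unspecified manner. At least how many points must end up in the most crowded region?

13

By the pigeonhole principle, the 23 regions are the holes and the 279 points are the pigeons.
If every region held at most 12 points, the total would be at most 23 × 12 = 276, which is less than 279.
So some region holds at least ⌈279/23⌉ = 13 points.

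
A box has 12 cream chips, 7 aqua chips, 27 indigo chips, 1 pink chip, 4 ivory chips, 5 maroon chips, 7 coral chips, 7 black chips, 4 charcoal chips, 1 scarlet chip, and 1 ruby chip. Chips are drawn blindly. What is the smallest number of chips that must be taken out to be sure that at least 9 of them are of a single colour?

54

By the pigeonhole principle, put each drawn chip into a box by colour. The largest draw with every box below 9 takes min(count, 8) from each colour; colours with fewer than 8 contribute all they have.
Σ min(cᵢ, 8) = 8 + 7 + 8 + 1 + 4 + 5 + 7 + 7 + 4 + 1 + 1 = 53.
Draw number 53 + 1 = 54 must push one box to 9.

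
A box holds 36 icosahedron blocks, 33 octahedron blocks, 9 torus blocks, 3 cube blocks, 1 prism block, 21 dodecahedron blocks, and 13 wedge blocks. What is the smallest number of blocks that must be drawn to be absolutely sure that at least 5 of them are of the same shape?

25

An adversary could hand out at most 4 blocks per shape (cube, prism run out sooner): 4 + 4 + 4 + 3 + 1 + 4 + 4 = 24 blocks and still no shape has 5.
One more block lands in a shape already at 4, so 25 draws are enough and 24 are not.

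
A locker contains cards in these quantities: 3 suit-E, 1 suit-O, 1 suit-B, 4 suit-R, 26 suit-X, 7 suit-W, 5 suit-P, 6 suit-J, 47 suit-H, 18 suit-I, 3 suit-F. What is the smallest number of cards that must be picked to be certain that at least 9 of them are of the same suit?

55

Put each drawn card into a box by suit. The largest draw with every box below 9 takes min(count, 8) from each suit; suits with fewer than 8 contribute all they have.
Σ min(cᵢ, 8) = 3 + 1 + 1 + 4 + 8 + 7 + 5 + 6 + 8 + 8 + 3 = 54.
Draw number 54 + 1 = 55 must push one box to 9.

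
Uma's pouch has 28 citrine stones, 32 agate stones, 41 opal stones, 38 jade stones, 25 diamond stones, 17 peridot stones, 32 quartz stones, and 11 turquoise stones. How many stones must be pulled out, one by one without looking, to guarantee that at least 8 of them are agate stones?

200

In the worst case for collecting agate stones, every non-agate stone comes out first.
There are 28 + 41 + 38 + 25 + 17 + 32 + 11 = 192 non-agate stones altogether.
After those, each further stone must be agate, so 192 + 8 = 200 draws guarantee 8 agate stones.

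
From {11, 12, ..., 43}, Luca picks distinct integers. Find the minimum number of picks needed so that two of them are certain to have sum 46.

22

Group the elements by complementary pair {x, 46−x}: {11,35}, {12,34}, {13,33}, …, giving 12 two-element pairs; the single value 23 (it cannot pair with itself since the integers are distinct); and 8 integers whose partner 46−x falls outside [11,43].
By the pigeonhole principle, treating each of those 21 groups as a pigeonhole, one can pick one integer per group — 21 integers — with no two summing to 46.
The 22nd integer lands in an occupied pair, forcing a sum of 46.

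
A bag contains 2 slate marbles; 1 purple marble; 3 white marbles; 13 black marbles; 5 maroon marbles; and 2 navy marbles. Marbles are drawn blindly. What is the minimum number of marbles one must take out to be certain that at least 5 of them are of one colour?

By the pigeonhole principle, put each drawn marble into a box by colour. The largest draw with every box below 5 takes min(count, 4) from each colour; colours with fewer than 4 contribute all they have.
Σ min(cᵢ, 4) = 2 + 1 + 3 + 4 + 4 + 2 = 16.
Draw number 16 + 1 = 17 must push one box to 5.

17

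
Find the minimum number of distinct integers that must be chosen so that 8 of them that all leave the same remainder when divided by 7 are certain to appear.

The 7 residue classes mod 7 are the pigeonholes.
With 49 integers one could put 7 in each residue class and have no class reach 8.
The 50th integer pushes some class to 8, so 7·7 + 1 = 50.

50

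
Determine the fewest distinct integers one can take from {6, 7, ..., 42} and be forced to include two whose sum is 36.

Two chosen integers sum to 36 exactly when both halves of some pair {x, 36−x} with 6 ≤ x ≤ 36−x ≤ 30 are chosen — 12 such pairs.
The remaining 13 elements (those with no distinct partner in range) can never complete a 36-sum, so the worst case takes all of them and one from each pair: 13 + 12 = 25.
The 26th integer has to be the second member of some pair, so 25 + 1 = 26.

26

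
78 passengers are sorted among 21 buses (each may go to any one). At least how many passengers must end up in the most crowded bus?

4

The 21 buses are the holes and the 78 passengers are the pigeons.
If every bus held at most 3 passengers, the total would be at most 21 × 3 = 63, which is less than 78.
So some bus holds at least ⌈78/21⌉ = 4 passengers.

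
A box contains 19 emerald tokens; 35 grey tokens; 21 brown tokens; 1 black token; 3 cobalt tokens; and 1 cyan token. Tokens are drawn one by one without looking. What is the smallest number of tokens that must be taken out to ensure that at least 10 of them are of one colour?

By pigeonhole, put each drawn token into a box by colour. The largest draw with every box below 10 takes min(count, 9) from each colour; colours with fewer than 9 contribute all they have.
Σ min(cᵢ, 9) = 9 + 9 + 9 + 1 + 3 + 1 = 32.
Draw number 32 + 1 = 33 must push one box to 10.

33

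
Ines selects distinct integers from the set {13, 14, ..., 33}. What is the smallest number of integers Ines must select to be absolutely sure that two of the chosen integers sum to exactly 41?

A set avoiding the sum 41 can contain at most one of each pair {x, 41−x}, plus the 5 elements whose complement lies outside the range.
The integers 21, …, 33 (13 of them) are such a set: any two sum to at least 21+22 = 43 > 41.
Any 14th integer completes one of the 8 pairs, so 14 choices force a sum of 41.

14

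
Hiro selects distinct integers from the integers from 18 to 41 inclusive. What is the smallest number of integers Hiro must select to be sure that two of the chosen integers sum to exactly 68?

18

A set avoiding the sum 68 can contain at most one of each pair {x, 68−x}, plus the 10 elements whose complement lies outside the range or equal to its own complement.
The integers 18, …, 34 (17 of them) are such a set: any two sum to at least 18+19 = 37 and at most 33+34 = 67 < 68.
By the pigeonhole principle, any 18th integer completes one of the 7 pairs, so 18 choices force a sum of 68.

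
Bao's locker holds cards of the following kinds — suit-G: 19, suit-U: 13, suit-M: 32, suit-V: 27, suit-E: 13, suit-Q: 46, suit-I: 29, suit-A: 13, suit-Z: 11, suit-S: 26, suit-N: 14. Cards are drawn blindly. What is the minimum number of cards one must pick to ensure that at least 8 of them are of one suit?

By pigeonhole, put each drawn card into a box by suit. The largest draw with every box below 8 takes min(count, 7) from each suit.
Σ min(cᵢ, 7) = 7 + 7 + 7 + 7 + 7 + 7 + 7 + 7 + 7 + 7 + 7 = 77.
Draw number 77 + 1 = 78 must push one box to 8.

78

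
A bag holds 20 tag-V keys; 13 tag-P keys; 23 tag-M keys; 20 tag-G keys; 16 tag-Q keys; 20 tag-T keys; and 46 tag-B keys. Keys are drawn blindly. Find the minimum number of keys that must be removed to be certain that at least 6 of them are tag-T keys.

In the worst case for collecting tag-T keys, every non-tag-T key comes out first.
There are 20 + 13 + 23 + 20 + 16 + 46 = 138 non-tag-T keys altogether.
After those, each further key must be tag-T, so 138 + 6 = 144 draws guarantee 6 tag-T keys.

144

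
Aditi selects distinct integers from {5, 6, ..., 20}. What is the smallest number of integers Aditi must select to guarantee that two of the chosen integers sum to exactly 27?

10

A set avoiding the sum 27 can contain at most one of each pair {x, 27−x}, plus the 2 elements whose complement lies outside the range.
The integers 5, …, 13 (9 of them) are such a set: any two sum to at least 5+6 = 11 and at most 12+13 = 25 < 27.
By the pigeonhole principle, any 10th integer completes one of the 7 pairs, so 10 choices force a sum of 27.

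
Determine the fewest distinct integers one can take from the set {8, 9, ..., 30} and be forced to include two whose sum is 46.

17

A set avoiding the sum 46 can contain at most one of each pair {x, 46−x}, plus the 9 elements whose complement lies outside the range or equal to its own complement.
The integers 8, …, 23 (16 of them) are such a set: any two sum to at least 8+9 = 17 and at most 22+23 = 45 < 46.
By the pigeonhole principle, any 17th integer completes one of the 7 pairs, so 17 choices force a sum of 46.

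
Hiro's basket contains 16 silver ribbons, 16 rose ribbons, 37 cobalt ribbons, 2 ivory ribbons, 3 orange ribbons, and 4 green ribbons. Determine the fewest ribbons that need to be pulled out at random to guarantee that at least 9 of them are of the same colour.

Pigeonhole: the 6 colours are the holes; the ribbons drawn are the pigeons.
To avoid 9 of any one colour, the worst case takes at most 8 of each colour, or every ribbon of a colour that has fewer than 8.
That gives 8 + 8 + 8 + 2 + 3 + 4 = 33 ribbons with no colour reaching 9.
The next ribbon forces some colour to 9, so 33 + 1 = 34.

34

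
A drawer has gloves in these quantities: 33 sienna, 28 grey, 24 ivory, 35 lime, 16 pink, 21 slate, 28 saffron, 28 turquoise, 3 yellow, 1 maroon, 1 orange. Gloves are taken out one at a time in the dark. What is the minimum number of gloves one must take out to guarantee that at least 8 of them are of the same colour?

62

Pigeonhole: put each drawn glove into a box by colour. The largest draw with every box below 8 takes min(count, 7) from each colour; colours with fewer than 7 contribute all they have.
Σ min(cᵢ, 7) = 7 + 7 + 7 + 7 + 7 + 7 + 7 + 7 + 3 + 1 + 1 = 61.
Draw number 61 + 1 = 62 must push one box to 8.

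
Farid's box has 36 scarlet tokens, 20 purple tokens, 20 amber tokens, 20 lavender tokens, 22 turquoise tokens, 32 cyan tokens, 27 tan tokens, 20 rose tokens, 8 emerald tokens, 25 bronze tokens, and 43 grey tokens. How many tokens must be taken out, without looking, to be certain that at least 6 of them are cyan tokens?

247

In the worst case for collecting cyan tokens, every non-cyan token comes out first.
There are 36 + 20 + 20 + 20 + 22 + 27 + 20 + 8 + 25 + 43 = 241 non-cyan tokens altogether.
After those, each further token must be cyan, so 241 + 6 = 247 draws guarantee 6 cyan tokens.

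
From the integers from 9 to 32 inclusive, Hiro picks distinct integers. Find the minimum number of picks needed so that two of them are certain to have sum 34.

17

Two chosen integers sum to 34 exactly when both halves of some pair {x, 34−x} with 9 ≤ x ≤ 34−x ≤ 25 are chosen — 8 such pairs.
The remaining 8 elements (those with no distinct partner in range) can never complete a 34-sum, so the worst case takes all of them and one from each pair: 8 + 8 = 16.
By the pigeonhole principle, the 17th integer has to be the second member of some pair, so 16 + 1 = 17.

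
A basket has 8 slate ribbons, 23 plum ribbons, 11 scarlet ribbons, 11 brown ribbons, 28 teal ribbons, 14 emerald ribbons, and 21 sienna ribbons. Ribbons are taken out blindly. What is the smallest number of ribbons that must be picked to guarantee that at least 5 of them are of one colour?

29

An adversary could hand out at most 4 ribbons per colour: 4 + 4 + 4 + 4 + 4 + 4 + 4 = 28 ribbons and still no colour has 5.
By the pigeonhole principle, one more ribbon lands in a colour already at 4, so 29 draws are enough and 28 are not.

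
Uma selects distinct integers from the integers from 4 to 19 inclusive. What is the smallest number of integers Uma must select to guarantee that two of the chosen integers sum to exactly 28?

Two chosen integers sum to 28 exactly when both halves of some pair {x, 28−x} with 9 ≤ x ≤ 28−x ≤ 19 are chosen — 5 such pairs.
The remaining 6 elements (those with no distinct partner in range) can never complete a 28-sum, so the worst case takes all of them and one from each pair: 6 + 5 = 11.
The 12th integer has to be the second member of some pair, so 11 + 1 = 12.

12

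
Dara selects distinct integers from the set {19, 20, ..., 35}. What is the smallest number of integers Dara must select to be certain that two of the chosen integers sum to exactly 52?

11

A set avoiding the sum 52 can contain at most one of each pair {x, 52−x}, plus the 3 elements whose complement lies outside the range or equal to its own complement.
The integers 26, …, 35 (10 of them) are such a set: any two sum to at least 26+27 = 53 > 52.
Pigeonhole: any 11th integer completes one of the 7 pairs, so 11 choices force a sum of 52.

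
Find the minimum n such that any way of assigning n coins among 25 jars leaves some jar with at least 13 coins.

With 300 coins one could put exactly 12 in each of the 25 jars, and no jar would reach 13.
Pigeonhole: one more coin must land in a jar that already has 12, giving it 13.
So 25 × 12 + 1 = 301 coins are required.

301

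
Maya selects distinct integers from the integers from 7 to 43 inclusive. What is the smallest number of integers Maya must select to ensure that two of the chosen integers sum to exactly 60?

25

Group the elements by complementary pair {x, 60−x}: {17,43}, {18,42}, {19,41}, …, giving 13 two-element pairs, the single value 30 (it cannot pair with itself since the integers are distinct), and 10 integers whose partner 60−x falls outside [7,43].
Treating each of those 24 groups as a pigeonhole, one can pick one integer per group — 24 integers — with no two summing to 60.
The 25th integer lands in an occupied pair, forcing a sum of 60.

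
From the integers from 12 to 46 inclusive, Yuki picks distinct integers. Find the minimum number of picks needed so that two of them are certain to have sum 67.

23

A set avoiding the sum 67 can contain at most one of each pair {x, 67−x}, plus the 9 elements whose complement lies outside the range.
The integers 12, …, 33 (22 of them) are such a set: any two sum to at least 12+13 = 25 and at most 32+33 = 65 < 67.
By pigeonhole, any 23rd integer completes one of the 13 pairs, so 23 choices force a sum of 67.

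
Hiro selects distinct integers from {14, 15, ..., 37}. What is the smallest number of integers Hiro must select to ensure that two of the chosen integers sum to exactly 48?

A set avoiding the sum 48 can contain at most one of each pair {x, 48−x}, plus the 4 elements whose complement lies outside the range or equal to its own complement.
The integers 24, …, 37 (14 of them) are such a set: any two sum to at least 24+25 = 49 > 48.
Any 15th integer completes one of the 10 pairs, so 15 choices force a sum of 48.

15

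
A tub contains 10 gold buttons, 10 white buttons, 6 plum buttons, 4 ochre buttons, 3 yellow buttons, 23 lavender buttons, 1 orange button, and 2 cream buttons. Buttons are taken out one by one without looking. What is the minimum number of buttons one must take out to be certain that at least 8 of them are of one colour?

38

By pigeonhole, the 8 colours are the holes; the buttons drawn are the pigeons.
To avoid 8 of any one colour, the worst case takes at most 7 of each colour, or every button of a colour that has fewer than 7.
That gives 7 + 7 + 6 + 4 + 3 + 7 + 1 + 2 = 37 buttons with no colour reaching 8.
The next button forces some colour to 8, so 37 + 1 = 38.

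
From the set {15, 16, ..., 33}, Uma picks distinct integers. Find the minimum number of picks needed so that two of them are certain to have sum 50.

12

Two chosen integers sum to 50 exactly when both halves of some pair {x, 50−x} with 17 ≤ x ≤ 50−x ≤ 33 are chosen — 8 such pairs.
The remaining 3 elements (those with no distinct partner in range) can never complete a 50-sum, so the worst case takes all of them and one from each pair: 3 + 8 = 11.
The 12th integer has to be the second member of some pair, so 11 + 1 = 12.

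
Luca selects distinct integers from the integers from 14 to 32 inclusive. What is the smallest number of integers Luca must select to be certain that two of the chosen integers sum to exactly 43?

12

Group the elements by complementary pair {x, 43−x}: {14,29}, {15,28}, {16,27}, …, giving 8 two-element pairs and 3 integers whose partner 43−x falls outside [14,32].
By pigeonhole, treating each of those 11 groups as a pigeonhole, one can pick one integer per group — 11 integers — with no two summing to 43.
The 12th integer lands in an occupied pair, forcing a sum of 43.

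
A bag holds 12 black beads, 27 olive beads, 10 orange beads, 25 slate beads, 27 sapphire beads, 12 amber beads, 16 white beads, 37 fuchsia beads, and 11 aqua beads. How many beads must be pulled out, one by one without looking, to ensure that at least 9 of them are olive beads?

In the worst case for collecting olive beads, every non-olive bead comes out first.
There are 12 + 10 + 25 + 27 + 12 + 16 + 37 + 11 = 150 non-olive beads altogether.
After those, each further bead must be olive, so 150 + 9 = 159 draws guarantee 9 olive beads.

159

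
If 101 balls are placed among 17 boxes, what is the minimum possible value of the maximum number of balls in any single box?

6

By the pigeonhole principle, the 17 boxes are the holes and the 101 balls are the pigeons.
If every box held at most 5 balls, the total would be at most 17 × 5 = 85, which is less than 101.
So some box holds at least ⌈101/17⌉ = 6 balls.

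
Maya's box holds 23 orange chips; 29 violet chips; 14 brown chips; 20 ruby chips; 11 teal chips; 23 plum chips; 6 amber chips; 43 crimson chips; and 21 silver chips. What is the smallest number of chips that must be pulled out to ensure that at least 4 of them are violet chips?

165

In the worst case for collecting violet chips, every non-violet chip comes out first.
There are 23 + 14 + 20 + 11 + 23 + 6 + 43 + 21 = 161 non-violet chips altogether.
After those, each further chip must be violet, so 161 + 4 = 165 draws guarantee 4 violet chips.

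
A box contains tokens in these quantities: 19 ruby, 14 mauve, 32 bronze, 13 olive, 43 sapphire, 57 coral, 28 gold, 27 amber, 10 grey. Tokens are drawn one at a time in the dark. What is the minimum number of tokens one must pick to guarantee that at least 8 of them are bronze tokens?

In the worst case for collecting bronze tokens, every non-bronze token comes out first.
There are 19 + 14 + 13 + 43 + 57 + 28 + 27 + 10 = 211 non-bronze tokens altogether.
After those, each further token must be bronze, so 211 + 8 = 219 draws guarantee 8 bronze tokens.

219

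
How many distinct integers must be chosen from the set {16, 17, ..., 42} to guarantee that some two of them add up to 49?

19

Two chosen integers sum to 49 exactly when both halves of some pair {x, 49−x} with 16 ≤ x ≤ 49−x ≤ 33 are chosen — 9 such pairs.
The remaining 9 elements (those with no distinct partner in range) can never complete a 49-sum, so the worst case takes all of them and one from each pair: 9 + 9 = 18.
The 19th integer has to be the second member of some pair, so 18 + 1 = 19.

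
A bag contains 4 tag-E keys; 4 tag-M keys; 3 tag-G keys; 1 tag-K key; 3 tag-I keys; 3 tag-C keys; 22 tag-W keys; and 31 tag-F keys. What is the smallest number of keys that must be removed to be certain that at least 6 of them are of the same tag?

An adversary could hand out at most 5 keys per tag (6 tags run out sooner): 4 + 4 + 3 + 1 + 3 + 3 + 5 + 5 = 28 keys and still no tag has 6.
By the pigeonhole principle, one more key lands in a tag already at 5, so 29 draws are enough and 28 are not.

29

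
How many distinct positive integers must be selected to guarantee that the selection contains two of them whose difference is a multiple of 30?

Integers whose pairwise differences are multiples of 30 are exactly those sharing a remainder mod 30. The 30 residue classes mod 30 are the pigeonholes.
With 30 integers one could put 1 in each residue class and have no class reach 2.
The 31st integer pushes some class to 2, so 30·1 + 1 = 31.

31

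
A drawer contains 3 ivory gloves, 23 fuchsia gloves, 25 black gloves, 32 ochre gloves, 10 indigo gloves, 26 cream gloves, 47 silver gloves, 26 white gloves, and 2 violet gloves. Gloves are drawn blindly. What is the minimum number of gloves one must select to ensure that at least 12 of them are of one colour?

82

An adversary could hand out at most 11 gloves per colour (ivory, indigo, violet run out sooner): 3 + 11 + 11 + 11 + 10 + 11 + 11 + 11 + 2 = 81 gloves and still no colour has 12.
By pigeonhole, one more glove lands in a colour already at 11, so 82 draws are enough and 81 are not.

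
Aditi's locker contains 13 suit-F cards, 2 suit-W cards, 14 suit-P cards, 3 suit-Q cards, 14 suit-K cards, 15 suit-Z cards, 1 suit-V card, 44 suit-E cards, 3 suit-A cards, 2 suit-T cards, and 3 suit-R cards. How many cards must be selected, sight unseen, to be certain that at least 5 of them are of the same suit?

35

An adversary could hand out at most 4 cards per suit (6 suits run out sooner): 4 + 2 + 4 + 3 + 4 + 4 + 1 + 4 + 3 + 2 + 3 = 34 cards and still no suit has 5.
Pigeonhole: one more card lands in a suit already at 4, so 35 draws are enough and 34 are not.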